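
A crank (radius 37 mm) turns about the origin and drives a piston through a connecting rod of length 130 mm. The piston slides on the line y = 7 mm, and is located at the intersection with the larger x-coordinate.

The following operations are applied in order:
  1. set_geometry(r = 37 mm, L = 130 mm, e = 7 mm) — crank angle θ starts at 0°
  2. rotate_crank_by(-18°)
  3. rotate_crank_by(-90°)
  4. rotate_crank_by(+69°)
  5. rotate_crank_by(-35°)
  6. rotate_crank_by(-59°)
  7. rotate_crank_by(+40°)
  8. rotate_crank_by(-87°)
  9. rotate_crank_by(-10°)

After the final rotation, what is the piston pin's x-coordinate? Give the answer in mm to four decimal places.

93.5608

set_geometry: r = 37 mm, L = 130 mm, e = 7 mm; θ ← 0°
rotate_crank_by(-18°): θ ← 0° -18° = -18°
rotate_crank_by(-90°): θ ← -18° -90° = -108°
rotate_crank_by(+69°): θ ← -108° +69° = -39°
rotate_crank_by(-35°): θ ← -39° -35° = -74°
rotate_crank_by(-59°): θ ← -74° -59° = -133°
rotate_crank_by(+40°): θ ← -133° +40° = -93°
rotate_crank_by(-87°): θ ← -93° -87° = -180°
rotate_crank_by(-10°): θ ← -180° -10° = -190°
crank pin P = (r cos θ, r sin θ) = (-36.437887, 6.424983)
h = r sin θ − e = 6.424983 − 7 = -0.575017
x = r cos θ + √(L² − h²) = -36.437887 + √(16900.0 − 0.3306) = -36.437887 + 129.998728 = 93.560841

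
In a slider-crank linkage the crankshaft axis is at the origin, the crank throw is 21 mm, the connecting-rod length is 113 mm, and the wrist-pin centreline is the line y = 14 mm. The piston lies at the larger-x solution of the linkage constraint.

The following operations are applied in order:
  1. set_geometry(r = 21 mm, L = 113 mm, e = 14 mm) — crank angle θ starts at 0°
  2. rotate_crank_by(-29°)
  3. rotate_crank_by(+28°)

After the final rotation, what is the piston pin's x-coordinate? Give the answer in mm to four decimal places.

set_geometry: r = 21 mm, L = 113 mm, e = 14 mm; θ ← 0°
rotate_crank_by(-29°): θ ← 0° -29° = -29°
rotate_crank_by(+28°): θ ← -29° +28° = -1°
crank pin P = (r cos θ, r sin θ) = (20.996802, -0.366501)
h = r sin θ − e = -0.366501 − 14 = -14.366501
x = r cos θ + √(L² − h²) = 20.996802 + √(12769.0 − 206.3963) = 20.996802 + 112.083021 = 133.079823

133.0798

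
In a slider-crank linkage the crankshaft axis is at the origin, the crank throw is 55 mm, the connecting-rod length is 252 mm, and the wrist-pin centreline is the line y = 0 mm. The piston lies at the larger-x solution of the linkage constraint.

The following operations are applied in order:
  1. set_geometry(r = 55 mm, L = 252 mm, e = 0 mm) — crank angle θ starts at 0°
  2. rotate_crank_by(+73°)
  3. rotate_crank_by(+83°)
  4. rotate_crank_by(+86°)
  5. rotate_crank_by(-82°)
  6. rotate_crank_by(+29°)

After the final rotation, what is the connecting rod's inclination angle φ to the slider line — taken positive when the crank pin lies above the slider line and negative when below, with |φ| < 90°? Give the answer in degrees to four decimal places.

-1.9566

set_geometry: r = 55 mm, L = 252 mm, e = 0 mm; θ ← 0°
rotate_crank_by(+73°): θ ← 0° +73° = 73°
rotate_crank_by(+83°): θ ← 73° +83° = 156°
rotate_crank_by(+86°): θ ← 156° +86° = 242°
rotate_crank_by(-82°): θ ← 242° -82° = 160°
rotate_crank_by(+29°): θ ← 160° +29° = 189°
crank pin P = (r cos θ, r sin θ) = (-54.322859, -8.603896)
h = r sin θ − e = -8.603896 − 0 = -8.603896
sin φ = h / L = -8.603896 / 252 = -0.03414244
φ = arcsin(-0.03414244) = -1.956598°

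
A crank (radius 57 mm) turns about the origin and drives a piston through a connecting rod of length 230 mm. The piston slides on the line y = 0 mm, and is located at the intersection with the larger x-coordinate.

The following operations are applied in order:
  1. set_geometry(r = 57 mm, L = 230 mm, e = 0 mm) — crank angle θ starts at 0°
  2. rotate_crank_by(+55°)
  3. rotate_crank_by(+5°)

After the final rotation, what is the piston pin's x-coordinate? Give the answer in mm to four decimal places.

set_geometry: r = 57 mm, L = 230 mm, e = 0 mm; θ ← 0°
rotate_crank_by(+55°): θ ← 0° +55° = 55°
rotate_crank_by(+5°): θ ← 55° +5° = 60°
crank pin P = (r cos θ, r sin θ) = (28.500000, 49.363448)
h = r sin θ − e = 49.363448 − 0 = 49.363448
x = r cos θ + √(L² − h²) = 28.500000 + √(52900.0 − 2436.7500) = 28.500000 + 224.640268 = 253.140268

253.1403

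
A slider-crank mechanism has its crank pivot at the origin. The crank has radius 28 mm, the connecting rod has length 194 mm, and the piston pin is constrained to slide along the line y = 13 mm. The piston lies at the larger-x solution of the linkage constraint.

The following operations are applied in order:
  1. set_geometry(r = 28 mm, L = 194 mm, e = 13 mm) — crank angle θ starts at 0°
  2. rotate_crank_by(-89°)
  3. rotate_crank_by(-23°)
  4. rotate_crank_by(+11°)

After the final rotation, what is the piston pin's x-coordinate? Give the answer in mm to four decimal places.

184.3859

set_geometry: r = 28 mm, L = 194 mm, e = 13 mm; θ ← 0°
rotate_crank_by(-89°): θ ← 0° -89° = -89°
rotate_crank_by(-23°): θ ← -89° -23° = -112°
rotate_crank_by(+11°): θ ← -112° +11° = -101°
crank pin P = (r cos θ, r sin θ) = (-5.342652, -27.485561)
h = r sin θ − e = -27.485561 − 13 = -40.485561
x = r cos θ + √(L² − h²) = -5.342652 + √(37636.0 − 1639.0807) = -5.342652 + 189.728541 = 184.385889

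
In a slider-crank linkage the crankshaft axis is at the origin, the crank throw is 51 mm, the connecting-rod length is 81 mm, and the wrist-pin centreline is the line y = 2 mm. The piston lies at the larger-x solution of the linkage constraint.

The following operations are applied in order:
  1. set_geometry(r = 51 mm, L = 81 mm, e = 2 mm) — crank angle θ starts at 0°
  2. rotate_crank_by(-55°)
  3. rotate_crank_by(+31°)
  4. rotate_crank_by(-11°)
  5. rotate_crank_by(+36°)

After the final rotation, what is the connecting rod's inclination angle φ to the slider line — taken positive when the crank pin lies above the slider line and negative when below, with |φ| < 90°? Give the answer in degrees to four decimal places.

set_geometry: r = 51 mm, L = 81 mm, e = 2 mm; θ ← 0°
rotate_crank_by(-55°): θ ← 0° -55° = -55°
rotate_crank_by(+31°): θ ← -55° +31° = -24°
rotate_crank_by(-11°): θ ← -24° -11° = -35°
rotate_crank_by(+36°): θ ← -35° +36° = 1°
crank pin P = (r cos θ, r sin θ) = (50.992232, 0.890073)
h = r sin θ − e = 0.890073 − 2 = -1.109927
sin φ = h / L = -1.109927 / 81 = -0.01370281
φ = arcsin(-0.01370281) = -0.785138°

-0.7851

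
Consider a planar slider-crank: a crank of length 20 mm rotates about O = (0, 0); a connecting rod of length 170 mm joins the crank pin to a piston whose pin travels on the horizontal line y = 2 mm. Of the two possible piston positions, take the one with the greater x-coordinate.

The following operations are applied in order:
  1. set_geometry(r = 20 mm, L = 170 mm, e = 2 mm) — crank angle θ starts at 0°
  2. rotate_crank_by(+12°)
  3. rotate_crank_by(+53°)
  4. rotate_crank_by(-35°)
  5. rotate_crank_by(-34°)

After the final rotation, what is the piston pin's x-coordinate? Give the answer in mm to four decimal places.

set_geometry: r = 20 mm, L = 170 mm, e = 2 mm; θ ← 0°
rotate_crank_by(+12°): θ ← 0° +12° = 12°
rotate_crank_by(+53°): θ ← 12° +53° = 65°
rotate_crank_by(-35°): θ ← 65° -35° = 30°
rotate_crank_by(-34°): θ ← 30° -34° = -4°
crank pin P = (r cos θ, r sin θ) = (19.951281, -1.395129)
h = r sin θ − e = -1.395129 − 2 = -3.395129
x = r cos θ + √(L² − h²) = 19.951281 + √(28900.0 − 11.5269) = 19.951281 + 169.966094 = 189.917375

189.9174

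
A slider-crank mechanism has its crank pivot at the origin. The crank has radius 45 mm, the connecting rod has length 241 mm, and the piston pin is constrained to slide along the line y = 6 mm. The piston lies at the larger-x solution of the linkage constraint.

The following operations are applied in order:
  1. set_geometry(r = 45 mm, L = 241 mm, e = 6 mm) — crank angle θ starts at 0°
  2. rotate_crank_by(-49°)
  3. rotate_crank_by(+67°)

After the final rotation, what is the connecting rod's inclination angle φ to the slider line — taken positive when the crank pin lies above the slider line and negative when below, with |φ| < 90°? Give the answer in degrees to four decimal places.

set_geometry: r = 45 mm, L = 241 mm, e = 6 mm; θ ← 0°
rotate_crank_by(-49°): θ ← 0° -49° = -49°
rotate_crank_by(+67°): θ ← -49° +67° = 18°
crank pin P = (r cos θ, r sin θ) = (42.797543, 13.905765)
h = r sin θ − e = 13.905765 − 6 = 7.905765
sin φ = h / L = 7.905765 / 241 = 0.03280400
φ = arcsin(0.03280400) = 1.879868°

1.8799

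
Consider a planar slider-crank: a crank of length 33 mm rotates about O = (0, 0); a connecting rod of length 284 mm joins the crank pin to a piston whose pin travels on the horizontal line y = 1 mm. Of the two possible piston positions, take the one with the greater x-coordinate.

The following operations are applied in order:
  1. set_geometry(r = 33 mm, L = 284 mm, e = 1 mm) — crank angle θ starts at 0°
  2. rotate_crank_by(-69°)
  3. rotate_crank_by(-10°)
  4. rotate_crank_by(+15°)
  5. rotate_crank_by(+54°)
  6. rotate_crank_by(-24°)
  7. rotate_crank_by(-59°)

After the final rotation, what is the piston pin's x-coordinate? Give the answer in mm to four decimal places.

280.2358

set_geometry: r = 33 mm, L = 284 mm, e = 1 mm; θ ← 0°
rotate_crank_by(-69°): θ ← 0° -69° = -69°
rotate_crank_by(-10°): θ ← -69° -10° = -79°
rotate_crank_by(+15°): θ ← -79° +15° = -64°
rotate_crank_by(+54°): θ ← -64° +54° = -10°
rotate_crank_by(-24°): θ ← -10° -24° = -34°
rotate_crank_by(-59°): θ ← -34° -59° = -93°
crank pin P = (r cos θ, r sin θ) = (-1.727087, -32.954775)
h = r sin θ − e = -32.954775 − 1 = -33.954775
x = r cos θ + √(L² − h²) = -1.727087 + √(80656.0 − 1152.9267) = -1.727087 + 281.962893 = 280.235807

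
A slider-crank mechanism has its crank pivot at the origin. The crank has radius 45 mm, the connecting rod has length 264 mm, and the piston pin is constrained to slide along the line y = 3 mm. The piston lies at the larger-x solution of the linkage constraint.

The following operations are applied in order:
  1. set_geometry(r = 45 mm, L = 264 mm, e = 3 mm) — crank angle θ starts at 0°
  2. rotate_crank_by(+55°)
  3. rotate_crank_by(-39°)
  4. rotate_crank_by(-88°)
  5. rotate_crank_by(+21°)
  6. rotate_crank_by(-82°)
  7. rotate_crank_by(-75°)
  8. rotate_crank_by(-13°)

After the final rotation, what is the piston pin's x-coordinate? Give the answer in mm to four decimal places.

228.7024

set_geometry: r = 45 mm, L = 264 mm, e = 3 mm; θ ← 0°
rotate_crank_by(+55°): θ ← 0° +55° = 55°
rotate_crank_by(-39°): θ ← 55° -39° = 16°
rotate_crank_by(-88°): θ ← 16° -88° = -72°
rotate_crank_by(+21°): θ ← -72° +21° = -51°
rotate_crank_by(-82°): θ ← -51° -82° = -133°
rotate_crank_by(-75°): θ ← -133° -75° = -208°
rotate_crank_by(-13°): θ ← -208° -13° = -221°
crank pin P = (r cos θ, r sin θ) = (-33.961931, 29.522656)
h = r sin θ − e = 29.522656 − 3 = 26.522656
x = r cos θ + √(L² − h²) = -33.961931 + √(69696.0 − 703.4513) = -33.961931 + 262.664327 = 228.702396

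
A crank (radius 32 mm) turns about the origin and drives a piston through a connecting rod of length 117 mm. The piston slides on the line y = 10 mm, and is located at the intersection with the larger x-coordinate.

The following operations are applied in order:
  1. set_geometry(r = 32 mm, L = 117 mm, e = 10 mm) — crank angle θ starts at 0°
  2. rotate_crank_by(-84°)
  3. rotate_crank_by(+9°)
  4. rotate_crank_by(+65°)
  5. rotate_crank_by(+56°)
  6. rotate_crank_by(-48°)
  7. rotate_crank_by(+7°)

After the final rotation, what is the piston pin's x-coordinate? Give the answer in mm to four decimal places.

148.6558

set_geometry: r = 32 mm, L = 117 mm, e = 10 mm; θ ← 0°
rotate_crank_by(-84°): θ ← 0° -84° = -84°
rotate_crank_by(+9°): θ ← -84° +9° = -75°
rotate_crank_by(+65°): θ ← -75° +65° = -10°
rotate_crank_by(+56°): θ ← -10° +56° = 46°
rotate_crank_by(-48°): θ ← 46° -48° = -2°
rotate_crank_by(+7°): θ ← -2° +7° = 5°
crank pin P = (r cos θ, r sin θ) = (31.878230, 2.788984)
h = r sin θ − e = 2.788984 − 10 = -7.211016
x = r cos θ + √(L² − h²) = 31.878230 + √(13689.0 − 51.9988) = 31.878230 + 116.777572 = 148.655802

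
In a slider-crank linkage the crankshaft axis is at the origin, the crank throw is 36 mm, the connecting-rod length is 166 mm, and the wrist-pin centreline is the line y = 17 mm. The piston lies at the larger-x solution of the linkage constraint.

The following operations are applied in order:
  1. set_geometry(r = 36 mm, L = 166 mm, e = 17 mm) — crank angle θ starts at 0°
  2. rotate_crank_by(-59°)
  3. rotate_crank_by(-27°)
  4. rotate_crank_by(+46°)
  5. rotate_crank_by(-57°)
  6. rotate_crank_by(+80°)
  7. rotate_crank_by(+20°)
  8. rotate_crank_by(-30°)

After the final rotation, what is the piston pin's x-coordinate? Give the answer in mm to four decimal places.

194.6930

set_geometry: r = 36 mm, L = 166 mm, e = 17 mm; θ ← 0°
rotate_crank_by(-59°): θ ← 0° -59° = -59°
rotate_crank_by(-27°): θ ← -59° -27° = -86°
rotate_crank_by(+46°): θ ← -86° +46° = -40°
rotate_crank_by(-57°): θ ← -40° -57° = -97°
rotate_crank_by(+80°): θ ← -97° +80° = -17°
rotate_crank_by(+20°): θ ← -17° +20° = 3°
rotate_crank_by(-30°): θ ← 3° -30° = -27°
crank pin P = (r cos θ, r sin θ) = (32.076235, -16.343658)
h = r sin θ − e = -16.343658 − 17 = -33.343658
x = r cos θ + √(L² − h²) = 32.076235 + √(27556.0 − 1111.7995) = 32.076235 + 162.616729 = 194.692964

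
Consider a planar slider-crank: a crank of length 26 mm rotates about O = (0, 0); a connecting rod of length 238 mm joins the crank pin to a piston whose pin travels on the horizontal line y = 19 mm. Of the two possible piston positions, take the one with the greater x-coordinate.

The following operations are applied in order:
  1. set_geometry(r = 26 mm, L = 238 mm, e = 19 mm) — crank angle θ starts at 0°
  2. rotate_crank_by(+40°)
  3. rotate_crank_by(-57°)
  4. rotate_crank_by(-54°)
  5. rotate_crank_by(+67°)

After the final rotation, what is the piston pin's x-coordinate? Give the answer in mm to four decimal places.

set_geometry: r = 26 mm, L = 238 mm, e = 19 mm; θ ← 0°
rotate_crank_by(+40°): θ ← 0° +40° = 40°
rotate_crank_by(-57°): θ ← 40° -57° = -17°
rotate_crank_by(-54°): θ ← -17° -54° = -71°
rotate_crank_by(+67°): θ ← -71° +67° = -4°
crank pin P = (r cos θ, r sin θ) = (25.936665, -1.813668)
h = r sin θ − e = -1.813668 − 19 = -20.813668
x = r cos θ + √(L² − h²) = 25.936665 + √(56644.0 − 433.2088) = 25.936665 + 237.088151 = 263.024816

263.0248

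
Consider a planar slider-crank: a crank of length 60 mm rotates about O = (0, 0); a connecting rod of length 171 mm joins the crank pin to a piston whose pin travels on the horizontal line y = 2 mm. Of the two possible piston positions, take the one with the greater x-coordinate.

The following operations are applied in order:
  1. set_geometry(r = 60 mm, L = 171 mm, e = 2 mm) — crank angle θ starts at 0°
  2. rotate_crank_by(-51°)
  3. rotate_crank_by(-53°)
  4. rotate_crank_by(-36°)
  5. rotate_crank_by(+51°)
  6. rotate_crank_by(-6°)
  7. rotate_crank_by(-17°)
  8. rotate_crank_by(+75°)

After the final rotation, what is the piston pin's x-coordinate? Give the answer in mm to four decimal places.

set_geometry: r = 60 mm, L = 171 mm, e = 2 mm; θ ← 0°
rotate_crank_by(-51°): θ ← 0° -51° = -51°
rotate_crank_by(-53°): θ ← -51° -53° = -104°
rotate_crank_by(-36°): θ ← -104° -36° = -140°
rotate_crank_by(+51°): θ ← -140° +51° = -89°
rotate_crank_by(-6°): θ ← -89° -6° = -95°
rotate_crank_by(-17°): θ ← -95° -17° = -112°
rotate_crank_by(+75°): θ ← -112° +75° = -37°
crank pin P = (r cos θ, r sin θ) = (47.918131, -36.108901)
h = r sin θ − e = -36.108901 − 2 = -38.108901
x = r cos θ + √(L² − h²) = 47.918131 + √(29241.0 − 1452.2884) = 47.918131 + 166.699465 = 214.617596

214.6176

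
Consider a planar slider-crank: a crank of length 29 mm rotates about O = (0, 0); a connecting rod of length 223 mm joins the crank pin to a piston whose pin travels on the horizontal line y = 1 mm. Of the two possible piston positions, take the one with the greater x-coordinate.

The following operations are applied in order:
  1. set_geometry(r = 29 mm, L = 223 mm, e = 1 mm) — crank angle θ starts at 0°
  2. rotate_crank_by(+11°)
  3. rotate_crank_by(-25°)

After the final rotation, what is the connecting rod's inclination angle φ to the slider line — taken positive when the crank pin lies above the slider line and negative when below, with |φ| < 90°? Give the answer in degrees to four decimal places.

set_geometry: r = 29 mm, L = 223 mm, e = 1 mm; θ ← 0°
rotate_crank_by(+11°): θ ← 0° +11° = 11°
rotate_crank_by(-25°): θ ← 11° -25° = -14°
crank pin P = (r cos θ, r sin θ) = (28.138576, -7.015735)
h = r sin θ − e = -7.015735 − 1 = -8.015735
sin φ = h / L = -8.015735 / 223 = -0.03594500
φ = arcsin(-0.03594500) = -2.059941°

-2.0599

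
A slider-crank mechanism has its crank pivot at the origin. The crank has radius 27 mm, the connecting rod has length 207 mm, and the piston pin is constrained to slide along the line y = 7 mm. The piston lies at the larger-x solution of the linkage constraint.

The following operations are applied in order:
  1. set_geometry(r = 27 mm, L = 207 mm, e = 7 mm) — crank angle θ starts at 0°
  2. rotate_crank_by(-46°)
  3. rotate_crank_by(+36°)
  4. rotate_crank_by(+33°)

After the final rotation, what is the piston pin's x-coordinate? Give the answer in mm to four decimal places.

231.8232

set_geometry: r = 27 mm, L = 207 mm, e = 7 mm; θ ← 0°
rotate_crank_by(-46°): θ ← 0° -46° = -46°
rotate_crank_by(+36°): θ ← -46° +36° = -10°
rotate_crank_by(+33°): θ ← -10° +33° = 23°
crank pin P = (r cos θ, r sin θ) = (24.853631, 10.549740)
h = r sin θ − e = 10.549740 − 7 = 3.549740
x = r cos θ + √(L² − h²) = 24.853631 + √(42849.0 − 12.6007) = 24.853631 + 206.969561 = 231.823192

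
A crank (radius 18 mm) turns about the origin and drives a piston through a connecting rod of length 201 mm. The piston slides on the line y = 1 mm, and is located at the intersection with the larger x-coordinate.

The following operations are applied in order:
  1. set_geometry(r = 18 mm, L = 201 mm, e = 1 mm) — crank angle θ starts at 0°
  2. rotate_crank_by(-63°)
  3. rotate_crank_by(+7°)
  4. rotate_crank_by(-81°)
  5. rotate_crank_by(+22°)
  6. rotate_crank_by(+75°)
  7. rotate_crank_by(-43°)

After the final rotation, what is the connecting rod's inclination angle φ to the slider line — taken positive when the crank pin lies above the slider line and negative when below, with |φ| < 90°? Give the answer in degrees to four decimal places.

set_geometry: r = 18 mm, L = 201 mm, e = 1 mm; θ ← 0°
rotate_crank_by(-63°): θ ← 0° -63° = -63°
rotate_crank_by(+7°): θ ← -63° +7° = -56°
rotate_crank_by(-81°): θ ← -56° -81° = -137°
rotate_crank_by(+22°): θ ← -137° +22° = -115°
rotate_crank_by(+75°): θ ← -115° +75° = -40°
rotate_crank_by(-43°): θ ← -40° -43° = -83°
crank pin P = (r cos θ, r sin θ) = (2.193648, -17.865831)
h = r sin θ − e = -17.865831 − 1 = -18.865831
sin φ = h / L = -18.865831 / 201 = -0.09385985
φ = arcsin(-0.09385985) = -5.385701°

-5.3857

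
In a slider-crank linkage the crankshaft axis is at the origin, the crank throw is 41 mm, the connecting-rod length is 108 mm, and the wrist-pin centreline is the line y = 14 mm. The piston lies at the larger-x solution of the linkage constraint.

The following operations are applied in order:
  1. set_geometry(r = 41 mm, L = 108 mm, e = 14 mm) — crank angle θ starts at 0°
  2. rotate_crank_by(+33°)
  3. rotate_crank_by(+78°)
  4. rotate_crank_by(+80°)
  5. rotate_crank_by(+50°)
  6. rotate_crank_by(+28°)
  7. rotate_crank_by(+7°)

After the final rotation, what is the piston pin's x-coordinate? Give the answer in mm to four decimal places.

set_geometry: r = 41 mm, L = 108 mm, e = 14 mm; θ ← 0°
rotate_crank_by(+33°): θ ← 0° +33° = 33°
rotate_crank_by(+78°): θ ← 33° +78° = 111°
rotate_crank_by(+80°): θ ← 111° +80° = 191°
rotate_crank_by(+50°): θ ← 191° +50° = 241°
rotate_crank_by(+28°): θ ← 241° +28° = 269°
rotate_crank_by(+7°): θ ← 269° +7° = 276°
crank pin P = (r cos θ, r sin θ) = (4.285667, -40.775398)
h = r sin θ − e = -40.775398 − 14 = -54.775398
x = r cos θ + √(L² − h²) = 4.285667 + √(11664.0 − 3000.3442) = 4.285667 + 93.078761 = 97.364428

97.3644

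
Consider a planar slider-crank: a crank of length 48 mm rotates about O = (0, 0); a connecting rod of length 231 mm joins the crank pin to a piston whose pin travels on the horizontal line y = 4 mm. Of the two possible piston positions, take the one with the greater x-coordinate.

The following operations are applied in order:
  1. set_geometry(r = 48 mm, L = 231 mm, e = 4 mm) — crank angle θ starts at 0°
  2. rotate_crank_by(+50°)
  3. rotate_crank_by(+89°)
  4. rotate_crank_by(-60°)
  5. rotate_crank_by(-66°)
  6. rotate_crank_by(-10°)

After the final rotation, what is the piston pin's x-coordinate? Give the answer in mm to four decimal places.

278.9294

set_geometry: r = 48 mm, L = 231 mm, e = 4 mm; θ ← 0°
rotate_crank_by(+50°): θ ← 0° +50° = 50°
rotate_crank_by(+89°): θ ← 50° +89° = 139°
rotate_crank_by(-60°): θ ← 139° -60° = 79°
rotate_crank_by(-66°): θ ← 79° -66° = 13°
rotate_crank_by(-10°): θ ← 13° -10° = 3°
crank pin P = (r cos θ, r sin θ) = (47.934218, 2.512126)
h = r sin θ − e = 2.512126 − 4 = -1.487874
x = r cos θ + √(L² − h²) = 47.934218 + √(53361.0 − 2.2138) = 47.934218 + 230.995208 = 278.929426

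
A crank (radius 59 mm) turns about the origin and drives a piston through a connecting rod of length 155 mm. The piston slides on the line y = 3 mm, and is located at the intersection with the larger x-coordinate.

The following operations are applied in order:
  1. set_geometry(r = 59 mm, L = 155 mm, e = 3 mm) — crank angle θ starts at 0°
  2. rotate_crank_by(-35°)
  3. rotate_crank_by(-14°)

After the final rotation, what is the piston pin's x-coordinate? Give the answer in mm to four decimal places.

set_geometry: r = 59 mm, L = 155 mm, e = 3 mm; θ ← 0°
rotate_crank_by(-35°): θ ← 0° -35° = -35°
rotate_crank_by(-14°): θ ← -35° -14° = -49°
crank pin P = (r cos θ, r sin θ) = (38.707483, -44.527865)
h = r sin θ − e = -44.527865 − 3 = -47.527865
x = r cos θ + √(L² − h²) = 38.707483 + √(24025.0 − 2258.8980) = 38.707483 + 147.533393 = 186.240876

186.2409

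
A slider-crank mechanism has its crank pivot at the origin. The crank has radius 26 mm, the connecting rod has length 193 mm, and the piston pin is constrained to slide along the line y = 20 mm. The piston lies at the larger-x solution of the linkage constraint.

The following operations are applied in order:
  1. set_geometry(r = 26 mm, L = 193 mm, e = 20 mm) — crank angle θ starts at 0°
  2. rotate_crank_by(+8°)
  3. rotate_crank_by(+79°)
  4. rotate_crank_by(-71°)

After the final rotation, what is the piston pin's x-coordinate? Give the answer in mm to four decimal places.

217.5657

set_geometry: r = 26 mm, L = 193 mm, e = 20 mm; θ ← 0°
rotate_crank_by(+8°): θ ← 0° +8° = 8°
rotate_crank_by(+79°): θ ← 8° +79° = 87°
rotate_crank_by(-71°): θ ← 87° -71° = 16°
crank pin P = (r cos θ, r sin θ) = (24.992804, 7.166571)
h = r sin θ − e = 7.166571 − 20 = -12.833429
x = r cos θ + √(L² − h²) = 24.992804 + √(37249.0 − 164.6969) = 24.992804 + 192.572851 = 217.565656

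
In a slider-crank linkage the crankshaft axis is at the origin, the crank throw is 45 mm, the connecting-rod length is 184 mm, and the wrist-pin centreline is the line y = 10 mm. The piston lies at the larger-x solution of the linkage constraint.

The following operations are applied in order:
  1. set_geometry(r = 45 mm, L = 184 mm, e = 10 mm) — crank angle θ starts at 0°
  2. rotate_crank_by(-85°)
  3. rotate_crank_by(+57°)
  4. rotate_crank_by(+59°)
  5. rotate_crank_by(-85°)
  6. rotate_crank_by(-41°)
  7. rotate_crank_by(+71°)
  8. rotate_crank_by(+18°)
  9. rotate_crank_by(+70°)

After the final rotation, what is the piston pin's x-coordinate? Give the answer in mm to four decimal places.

set_geometry: r = 45 mm, L = 184 mm, e = 10 mm; θ ← 0°
rotate_crank_by(-85°): θ ← 0° -85° = -85°
rotate_crank_by(+57°): θ ← -85° +57° = -28°
rotate_crank_by(+59°): θ ← -28° +59° = 31°
rotate_crank_by(-85°): θ ← 31° -85° = -54°
rotate_crank_by(-41°): θ ← -54° -41° = -95°
rotate_crank_by(+71°): θ ← -95° +71° = -24°
rotate_crank_by(+18°): θ ← -24° +18° = -6°
rotate_crank_by(+70°): θ ← -6° +70° = 64°
crank pin P = (r cos θ, r sin θ) = (19.726702, 40.445732)
h = r sin θ − e = 40.445732 − 10 = 30.445732
x = r cos θ + √(L² − h²) = 19.726702 + √(33856.0 − 926.9426) = 19.726702 + 181.463653 = 201.190355

201.1904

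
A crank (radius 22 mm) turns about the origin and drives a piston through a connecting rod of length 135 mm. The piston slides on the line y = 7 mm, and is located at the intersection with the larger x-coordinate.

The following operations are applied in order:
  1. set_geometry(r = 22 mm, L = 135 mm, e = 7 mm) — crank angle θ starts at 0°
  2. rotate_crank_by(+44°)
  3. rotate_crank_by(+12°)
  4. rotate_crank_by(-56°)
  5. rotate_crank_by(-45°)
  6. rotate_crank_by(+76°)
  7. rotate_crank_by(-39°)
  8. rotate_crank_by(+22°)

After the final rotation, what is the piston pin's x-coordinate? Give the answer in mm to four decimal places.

156.3361

set_geometry: r = 22 mm, L = 135 mm, e = 7 mm; θ ← 0°
rotate_crank_by(+44°): θ ← 0° +44° = 44°
rotate_crank_by(+12°): θ ← 44° +12° = 56°
rotate_crank_by(-56°): θ ← 56° -56° = 0°
rotate_crank_by(-45°): θ ← 0° -45° = -45°
rotate_crank_by(+76°): θ ← -45° +76° = 31°
rotate_crank_by(-39°): θ ← 31° -39° = -8°
rotate_crank_by(+22°): θ ← -8° +22° = 14°
crank pin P = (r cos θ, r sin θ) = (21.346506, 5.322282)
h = r sin θ − e = 5.322282 − 7 = -1.677718
x = r cos θ + √(L² − h²) = 21.346506 + √(18225.0 − 2.8147) = 21.346506 + 134.989575 = 156.336081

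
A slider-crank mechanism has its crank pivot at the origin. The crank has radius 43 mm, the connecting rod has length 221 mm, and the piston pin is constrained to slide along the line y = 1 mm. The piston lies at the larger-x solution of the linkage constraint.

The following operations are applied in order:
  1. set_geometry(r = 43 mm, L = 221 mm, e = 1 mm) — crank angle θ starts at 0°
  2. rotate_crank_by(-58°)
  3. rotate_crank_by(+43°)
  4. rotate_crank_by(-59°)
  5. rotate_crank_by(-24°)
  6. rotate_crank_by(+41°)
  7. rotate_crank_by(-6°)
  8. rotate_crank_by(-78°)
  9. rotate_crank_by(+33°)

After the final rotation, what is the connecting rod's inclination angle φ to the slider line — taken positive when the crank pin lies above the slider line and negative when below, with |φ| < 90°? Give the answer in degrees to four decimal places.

set_geometry: r = 43 mm, L = 221 mm, e = 1 mm; θ ← 0°
rotate_crank_by(-58°): θ ← 0° -58° = -58°
rotate_crank_by(+43°): θ ← -58° +43° = -15°
rotate_crank_by(-59°): θ ← -15° -59° = -74°
rotate_crank_by(-24°): θ ← -74° -24° = -98°
rotate_crank_by(+41°): θ ← -98° +41° = -57°
rotate_crank_by(-6°): θ ← -57° -6° = -63°
rotate_crank_by(-78°): θ ← -63° -78° = -141°
rotate_crank_by(+33°): θ ← -141° +33° = -108°
crank pin P = (r cos θ, r sin θ) = (-13.287731, -40.895430)
h = r sin θ − e = -40.895430 − 1 = -41.895430
sin φ = h / L = -41.895430 / 221 = -0.18957208
φ = arcsin(-0.18957208) = -10.927812°

-10.9278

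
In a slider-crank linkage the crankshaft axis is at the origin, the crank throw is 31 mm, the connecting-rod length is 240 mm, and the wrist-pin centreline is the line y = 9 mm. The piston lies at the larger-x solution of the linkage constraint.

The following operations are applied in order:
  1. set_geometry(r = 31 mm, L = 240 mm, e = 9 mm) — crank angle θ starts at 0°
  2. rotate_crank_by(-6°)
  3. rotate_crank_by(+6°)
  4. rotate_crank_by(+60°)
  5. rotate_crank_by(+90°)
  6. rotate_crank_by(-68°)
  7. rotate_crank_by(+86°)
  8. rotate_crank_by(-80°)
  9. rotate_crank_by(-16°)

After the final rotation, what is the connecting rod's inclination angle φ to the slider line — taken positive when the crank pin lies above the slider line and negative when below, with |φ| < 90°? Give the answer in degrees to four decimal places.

4.8959

set_geometry: r = 31 mm, L = 240 mm, e = 9 mm; θ ← 0°
rotate_crank_by(-6°): θ ← 0° -6° = -6°
rotate_crank_by(+6°): θ ← -6° +6° = 0°
rotate_crank_by(+60°): θ ← 0° +60° = 60°
rotate_crank_by(+90°): θ ← 60° +90° = 150°
rotate_crank_by(-68°): θ ← 150° -68° = 82°
rotate_crank_by(+86°): θ ← 82° +86° = 168°
rotate_crank_by(-80°): θ ← 168° -80° = 88°
rotate_crank_by(-16°): θ ← 88° -16° = 72°
crank pin P = (r cos θ, r sin θ) = (9.579527, 29.482752)
h = r sin θ − e = 29.482752 − 9 = 20.482752
sin φ = h / L = 20.482752 / 240 = 0.08534480
φ = arcsin(0.08534480) = 4.895853°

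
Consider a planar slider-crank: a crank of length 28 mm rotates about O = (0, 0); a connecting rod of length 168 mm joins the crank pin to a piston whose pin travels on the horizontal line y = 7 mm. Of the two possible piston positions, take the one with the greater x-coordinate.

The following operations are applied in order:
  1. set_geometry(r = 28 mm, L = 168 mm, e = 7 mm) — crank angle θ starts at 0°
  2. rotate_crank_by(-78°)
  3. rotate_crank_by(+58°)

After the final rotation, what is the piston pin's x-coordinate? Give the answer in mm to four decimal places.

set_geometry: r = 28 mm, L = 168 mm, e = 7 mm; θ ← 0°
rotate_crank_by(-78°): θ ← 0° -78° = -78°
rotate_crank_by(+58°): θ ← -78° +58° = -20°
crank pin P = (r cos θ, r sin θ) = (26.311393, -9.576564)
h = r sin θ − e = -9.576564 − 7 = -16.576564
x = r cos θ + √(L² − h²) = 26.311393 + √(28224.0 − 274.7825) = 26.311393 + 167.180195 = 193.491588

193.4916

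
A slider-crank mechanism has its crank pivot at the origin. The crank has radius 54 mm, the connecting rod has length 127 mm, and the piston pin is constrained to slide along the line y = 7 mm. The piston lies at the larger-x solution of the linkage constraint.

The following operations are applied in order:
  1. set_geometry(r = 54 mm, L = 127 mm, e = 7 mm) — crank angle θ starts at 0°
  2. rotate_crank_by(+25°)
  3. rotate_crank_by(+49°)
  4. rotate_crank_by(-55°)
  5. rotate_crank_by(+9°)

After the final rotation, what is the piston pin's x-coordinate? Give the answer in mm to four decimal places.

173.3463

set_geometry: r = 54 mm, L = 127 mm, e = 7 mm; θ ← 0°
rotate_crank_by(+25°): θ ← 0° +25° = 25°
rotate_crank_by(+49°): θ ← 25° +49° = 74°
rotate_crank_by(-55°): θ ← 74° -55° = 19°
rotate_crank_by(+9°): θ ← 19° +9° = 28°
crank pin P = (r cos θ, r sin θ) = (47.679170, 25.351464)
h = r sin θ − e = 25.351464 − 7 = 18.351464
x = r cos θ + √(L² − h²) = 47.679170 + √(16129.0 − 336.7762) = 47.679170 + 125.667115 = 173.346285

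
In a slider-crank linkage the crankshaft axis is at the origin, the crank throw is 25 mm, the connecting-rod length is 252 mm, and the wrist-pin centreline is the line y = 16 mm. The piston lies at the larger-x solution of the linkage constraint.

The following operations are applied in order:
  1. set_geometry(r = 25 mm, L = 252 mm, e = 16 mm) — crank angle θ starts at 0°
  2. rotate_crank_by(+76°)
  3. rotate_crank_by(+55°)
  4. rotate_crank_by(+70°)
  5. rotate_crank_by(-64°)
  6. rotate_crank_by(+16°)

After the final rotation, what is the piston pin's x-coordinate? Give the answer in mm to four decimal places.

set_geometry: r = 25 mm, L = 252 mm, e = 16 mm; θ ← 0°
rotate_crank_by(+76°): θ ← 0° +76° = 76°
rotate_crank_by(+55°): θ ← 76° +55° = 131°
rotate_crank_by(+70°): θ ← 131° +70° = 201°
rotate_crank_by(-64°): θ ← 201° -64° = 137°
rotate_crank_by(+16°): θ ← 137° +16° = 153°
crank pin P = (r cos θ, r sin θ) = (-22.275163, 11.349762)
h = r sin θ − e = 11.349762 − 16 = -4.650238
x = r cos θ + √(L² − h²) = -22.275163 + √(63504.0 − 21.6247) = -22.275163 + 251.957090 = 229.681927

229.6819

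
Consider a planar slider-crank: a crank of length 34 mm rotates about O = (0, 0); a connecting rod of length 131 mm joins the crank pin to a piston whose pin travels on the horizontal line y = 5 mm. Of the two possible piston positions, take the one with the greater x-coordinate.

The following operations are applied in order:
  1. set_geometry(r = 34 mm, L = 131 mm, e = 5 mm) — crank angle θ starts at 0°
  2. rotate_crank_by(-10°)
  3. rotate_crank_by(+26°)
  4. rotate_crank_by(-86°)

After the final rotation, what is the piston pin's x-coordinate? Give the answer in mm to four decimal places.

137.3098

set_geometry: r = 34 mm, L = 131 mm, e = 5 mm; θ ← 0°
rotate_crank_by(-10°): θ ← 0° -10° = -10°
rotate_crank_by(+26°): θ ← -10° +26° = 16°
rotate_crank_by(-86°): θ ← 16° -86° = -70°
crank pin P = (r cos θ, r sin θ) = (11.628685, -31.949549)
h = r sin θ − e = -31.949549 − 5 = -36.949549
x = r cos θ + √(L² − h²) = 11.628685 + √(17161.0 − 1365.2692) = 11.628685 + 125.681068 = 137.309753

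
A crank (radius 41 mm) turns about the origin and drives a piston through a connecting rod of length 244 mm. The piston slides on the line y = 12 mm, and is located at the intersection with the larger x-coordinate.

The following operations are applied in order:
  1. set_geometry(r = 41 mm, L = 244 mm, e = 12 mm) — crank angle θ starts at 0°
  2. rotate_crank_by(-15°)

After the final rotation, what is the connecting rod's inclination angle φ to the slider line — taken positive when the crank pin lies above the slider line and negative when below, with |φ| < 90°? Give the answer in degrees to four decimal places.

-5.3173

set_geometry: r = 41 mm, L = 244 mm, e = 12 mm; θ ← 0°
rotate_crank_by(-15°): θ ← 0° -15° = -15°
crank pin P = (r cos θ, r sin θ) = (39.602959, -10.611581)
h = r sin θ − e = -10.611581 − 12 = -22.611581
sin φ = h / L = -22.611581 / 244 = -0.09267041
φ = arcsin(-0.09267041) = -5.317253°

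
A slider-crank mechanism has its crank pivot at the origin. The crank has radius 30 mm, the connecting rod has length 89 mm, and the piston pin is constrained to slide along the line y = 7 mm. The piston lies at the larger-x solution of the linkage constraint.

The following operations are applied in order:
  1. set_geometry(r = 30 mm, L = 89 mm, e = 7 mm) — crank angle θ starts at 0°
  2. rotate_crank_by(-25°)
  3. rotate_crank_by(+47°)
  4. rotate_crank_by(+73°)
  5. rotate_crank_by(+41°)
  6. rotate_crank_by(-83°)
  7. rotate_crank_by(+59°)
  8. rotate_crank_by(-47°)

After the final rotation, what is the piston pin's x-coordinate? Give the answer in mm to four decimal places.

set_geometry: r = 30 mm, L = 89 mm, e = 7 mm; θ ← 0°
rotate_crank_by(-25°): θ ← 0° -25° = -25°
rotate_crank_by(+47°): θ ← -25° +47° = 22°
rotate_crank_by(+73°): θ ← 22° +73° = 95°
rotate_crank_by(+41°): θ ← 95° +41° = 136°
rotate_crank_by(-83°): θ ← 136° -83° = 53°
rotate_crank_by(+59°): θ ← 53° +59° = 112°
rotate_crank_by(-47°): θ ← 112° -47° = 65°
crank pin P = (r cos θ, r sin θ) = (12.678548, 27.189234)
h = r sin θ − e = 27.189234 − 7 = 20.189234
x = r cos θ + √(L² − h²) = 12.678548 + √(7921.0 − 407.6052) = 12.678548 + 86.679841 = 99.358389

99.3584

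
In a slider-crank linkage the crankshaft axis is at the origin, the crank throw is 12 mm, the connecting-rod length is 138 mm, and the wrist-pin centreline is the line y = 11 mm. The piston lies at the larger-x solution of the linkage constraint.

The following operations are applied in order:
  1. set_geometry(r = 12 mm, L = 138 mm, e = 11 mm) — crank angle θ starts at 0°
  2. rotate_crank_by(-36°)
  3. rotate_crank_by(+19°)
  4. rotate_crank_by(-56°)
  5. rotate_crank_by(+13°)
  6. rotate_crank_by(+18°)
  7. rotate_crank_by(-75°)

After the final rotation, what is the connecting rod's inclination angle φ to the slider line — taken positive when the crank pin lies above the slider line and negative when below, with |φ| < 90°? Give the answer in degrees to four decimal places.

-9.0438

set_geometry: r = 12 mm, L = 138 mm, e = 11 mm; θ ← 0°
rotate_crank_by(-36°): θ ← 0° -36° = -36°
rotate_crank_by(+19°): θ ← -36° +19° = -17°
rotate_crank_by(-56°): θ ← -17° -56° = -73°
rotate_crank_by(+13°): θ ← -73° +13° = -60°
rotate_crank_by(+18°): θ ← -60° +18° = -42°
rotate_crank_by(-75°): θ ← -42° -75° = -117°
crank pin P = (r cos θ, r sin θ) = (-5.447886, -10.692078)
h = r sin θ − e = -10.692078 − 11 = -21.692078
sin φ = h / L = -21.692078 / 138 = -0.15718897
φ = arcsin(-0.15718897) = -9.043772°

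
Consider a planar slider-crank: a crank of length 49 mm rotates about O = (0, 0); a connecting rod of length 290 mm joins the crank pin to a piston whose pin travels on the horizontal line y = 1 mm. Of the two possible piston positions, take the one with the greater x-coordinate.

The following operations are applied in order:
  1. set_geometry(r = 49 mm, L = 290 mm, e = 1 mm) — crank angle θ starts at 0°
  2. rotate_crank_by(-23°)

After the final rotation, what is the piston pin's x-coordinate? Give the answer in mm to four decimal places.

set_geometry: r = 49 mm, L = 290 mm, e = 1 mm; θ ← 0°
rotate_crank_by(-23°): θ ← 0° -23° = -23°
crank pin P = (r cos θ, r sin θ) = (45.104738, -19.145825)
h = r sin θ − e = -19.145825 − 1 = -20.145825
x = r cos θ + √(L² − h²) = 45.104738 + √(84100.0 − 405.8543) = 45.104738 + 289.299405 = 334.404143

334.4041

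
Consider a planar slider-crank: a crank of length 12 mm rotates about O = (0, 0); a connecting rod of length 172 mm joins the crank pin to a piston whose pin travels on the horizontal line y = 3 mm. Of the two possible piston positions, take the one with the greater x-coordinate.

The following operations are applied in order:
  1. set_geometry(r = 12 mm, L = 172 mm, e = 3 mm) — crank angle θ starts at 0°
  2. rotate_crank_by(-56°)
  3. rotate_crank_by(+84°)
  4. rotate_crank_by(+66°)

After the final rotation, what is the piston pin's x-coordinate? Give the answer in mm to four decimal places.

170.9288

set_geometry: r = 12 mm, L = 172 mm, e = 3 mm; θ ← 0°
rotate_crank_by(-56°): θ ← 0° -56° = -56°
rotate_crank_by(+84°): θ ← -56° +84° = 28°
rotate_crank_by(+66°): θ ← 28° +66° = 94°
crank pin P = (r cos θ, r sin θ) = (-0.837078, 11.970769)
h = r sin θ − e = 11.970769 − 3 = 8.970769
x = r cos θ + √(L² − h²) = -0.837078 + √(29584.0 − 80.4747) = -0.837078 + 171.765903 = 170.928825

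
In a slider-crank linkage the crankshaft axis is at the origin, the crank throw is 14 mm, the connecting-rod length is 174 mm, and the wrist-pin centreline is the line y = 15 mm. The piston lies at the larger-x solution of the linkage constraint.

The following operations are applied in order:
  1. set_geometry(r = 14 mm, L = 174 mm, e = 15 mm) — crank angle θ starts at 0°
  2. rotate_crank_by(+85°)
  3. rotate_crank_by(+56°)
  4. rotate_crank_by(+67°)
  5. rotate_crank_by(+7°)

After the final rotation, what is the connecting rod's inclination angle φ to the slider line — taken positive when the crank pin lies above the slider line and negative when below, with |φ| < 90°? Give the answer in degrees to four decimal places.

-7.6058

set_geometry: r = 14 mm, L = 174 mm, e = 15 mm; θ ← 0°
rotate_crank_by(+85°): θ ← 0° +85° = 85°
rotate_crank_by(+56°): θ ← 85° +56° = 141°
rotate_crank_by(+67°): θ ← 141° +67° = 208°
rotate_crank_by(+7°): θ ← 208° +7° = 215°
crank pin P = (r cos θ, r sin θ) = (-11.468129, -8.030070)
h = r sin θ − e = -8.030070 − 15 = -23.030070
sin φ = h / L = -23.030070 / 174 = -0.13235672
φ = arcsin(-0.13235672) = -7.605800°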